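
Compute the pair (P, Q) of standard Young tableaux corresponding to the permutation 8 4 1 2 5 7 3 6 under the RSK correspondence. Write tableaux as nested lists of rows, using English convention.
Insert each entry of the permutation into P by Schensted row insertion, recording in Q the position of each new cell.

Insert 8: appended to row 1. P = [[8]], Q = [[1]].
Insert 4: 4 bumps 8 from row 1; 8 starts row 2. P = [[4], [8]], Q = [[1], [2]].
Insert 1: 1 bumps 4 from row 1; 4 bumps 8 from row 2; 8 starts row 3. P = [[1], [4], [8]], Q = [[1], [2], [3]].
Insert 2: appended to row 1. P = [[1, 2], [4], [8]], Q = [[1, 4], [2], [3]].
Insert 5: appended to row 1. P = [[1, 2, 5], [4], [8]], Q = [[1, 4, 5], [2], [3]].
Insert 7: appended to row 1. P = [[1, 2, 5, 7], [4], [8]], Q = [[1, 4, 5, 6], [2], [3]].
Insert 3: 3 bumps 5 from row 1; 5 appends to row 2. P = [[1, 2, 3, 7], [4, 5], [8]], Q = [[1, 4, 5, 6], [2, 7], [3]].
Insert 6: 6 bumps 7 from row 1; 7 appends to row 2. P = [[1, 2, 3, 6], [4, 5, 7], [8]], Q = [[1, 4, 5, 6], [2, 7, 8], [3]].

So P = [[1, 2, 3, 6], [4, 5, 7], [8]], Q = [[1, 4, 5, 6], [2, 7, 8], [3]].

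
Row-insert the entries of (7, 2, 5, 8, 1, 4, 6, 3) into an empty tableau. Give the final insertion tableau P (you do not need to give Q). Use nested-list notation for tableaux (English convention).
Insert 7: appended to row 1. P = [[7]].
Insert 2: 2 bumps 7 from row 1; 7 starts row 2. P = [[2], [7]].
Insert 5: appended to row 1. P = [[2, 5], [7]].
Insert 8: appended to row 1. P = [[2, 5, 8], [7]].
Insert 1: 1 bumps 2 from row 1; 2 bumps 7 from row 2; 7 starts row 3. P = [[1, 5, 8], [2], [7]].
Insert 4: 4 bumps 5 from row 1; 5 appends to row 2. P = [[1, 4, 8], [2, 5], [7]].
Insert 6: 6 bumps 8 from row 1; 8 appends to row 2. P = [[1, 4, 6], [2, 5, 8], [7]].
Insert 3: 3 bumps 4 from row 1; 4 bumps 5 from row 2; 5 bumps 7 from row 3; 7 starts row 4. P = [[1, 3, 6], [2, 4, 8], [5], [7]].

So P = [[1, 3, 6], [2, 4, 8], [5], [7]].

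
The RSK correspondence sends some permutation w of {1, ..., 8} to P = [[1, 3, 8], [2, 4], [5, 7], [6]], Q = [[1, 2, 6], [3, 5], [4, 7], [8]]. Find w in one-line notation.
Reverse the RSK construction: for i from n down to 1, find the cell of Q containing i, remove the entry at that cell from P, and reverse-bump it up through P; the value ejected from row 1 is w(i).

Step i=8: Q has 8 at row 4, column 1; remove 6 from row 4 of P and reverse-bump: 6 enters row 3 and ejects 5; 5 enters row 2 and ejects 4; 4 enters row 1 and ejects 3. So w(8) = 3. P is now [[1, 4, 8], [2, 5], [6, 7]].
Step i=7: Q has 7 at row 3, column 2; remove 7 from row 3 of P and reverse-bump: 7 enters row 2 and ejects 5; 5 enters row 1 and ejects 4. So w(7) = 4. P is now [[1, 5, 8], [2, 7], [6]].
Step i=6: Q has 6 at row 1, column 3; remove that cell from P, ejecting 8. So w(6) = 8. P is now [[1, 5], [2, 7], [6]].
Step i=5: Q has 5 at row 2, column 2; remove 7 from row 2 of P and reverse-bump: 7 enters row 1 and ejects 5. So w(5) = 5. P is now [[1, 7], [2], [6]].
Step i=4: Q has 4 at row 3, column 1; remove 6 from row 3 of P and reverse-bump: 6 enters row 2 and ejects 2; 2 enters row 1 and ejects 1. So w(4) = 1. P is now [[2, 7], [6]].
Step i=3: Q has 3 at row 2, column 1; remove 6 from row 2 of P and reverse-bump: 6 enters row 1 and ejects 2. So w(3) = 2. P is now [[6, 7]].
Step i=2: Q has 2 at row 1, column 2; remove that cell from P, ejecting 7. So w(2) = 7. P is now [[6]].
Step i=1: Q has 1 at row 1, column 1; remove that cell from P, ejecting 6. So w(1) = 6. P is now [].

So w = 6 7 2 1 5 8 4 3.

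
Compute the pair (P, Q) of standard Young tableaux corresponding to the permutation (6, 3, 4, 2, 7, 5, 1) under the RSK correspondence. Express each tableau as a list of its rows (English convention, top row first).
Insert each entry of the permutation into P by Schensted row insertion, recording in Q the position of each new cell.

Insert 6: appended to row 1. P = [[6]].
Insert 3: 3 bumps 6 from row 1; 6 starts row 2. P = [[3], [6]].
Insert 4: appended to row 1. P = [[3, 4], [6]].
Insert 2: 2 bumps 3 from row 1; 3 bumps 6 from row 2; 6 starts row 3. P = [[2, 4], [3], [6]].
Insert 7: appended to row 1. P = [[2, 4, 7], [3], [6]].
Insert 5: 5 bumps 7 from row 1; 7 appends to row 2. P = [[2, 4, 5], [3, 7], [6]].
Insert 1: 1 bumps 2 from row 1; 2 bumps 3 from row 2; 3 bumps 6 from row 3; 6 starts row 4. P = [[1, 4, 5], [2, 7], [3], [6]].

So P = [[1, 4, 5], [2, 7], [3], [6]], Q = [[1, 3, 5], [2, 6], [4], [7]].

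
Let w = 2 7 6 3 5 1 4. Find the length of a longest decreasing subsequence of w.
4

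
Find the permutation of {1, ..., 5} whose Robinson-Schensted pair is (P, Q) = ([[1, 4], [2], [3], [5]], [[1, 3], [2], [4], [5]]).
5 3 4 2 1

Reverse RSK: for i = n, n-1, ..., 1, locate i in Q, remove the corresponding corner cell from P, and reverse-bump its entry up through P; the value ejected from row 1 is w(i).

So w = 5 3 4 2 1.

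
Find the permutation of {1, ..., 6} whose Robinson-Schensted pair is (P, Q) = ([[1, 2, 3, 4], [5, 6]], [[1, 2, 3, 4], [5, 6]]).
Reverse the RSK construction: for i from n down to 1, find the cell of Q containing i, remove the entry at that cell from P, and reverse-bump it up through P; the value ejected from row 1 is w(i).

Step i=6: Q has 6 at row 2, column 2; remove 6 from row 2 of P and reverse-bump: 6 enters row 1 and ejects 4. So w(6) = 4. P is now [[1, 2, 3, 6], [5]].
Step i=5: Q has 5 at row 2, column 1; remove 5 from row 2 of P and reverse-bump: 5 enters row 1 and ejects 3. So w(5) = 3. P is now [[1, 2, 5, 6]].
Step i=4: Q has 4 at row 1, column 4; remove that cell from P, ejecting 6. So w(4) = 6. P is now [[1, 2, 5]].
Step i=3: Q has 3 at row 1, column 3; remove that cell from P, ejecting 5. So w(3) = 5. P is now [[1, 2]].
Step i=2: Q has 2 at row 1, column 2; remove that cell from P, ejecting 2. So w(2) = 2. P is now [[1]].
Step i=1: Q has 1 at row 1, column 1; remove that cell from P, ejecting 1. So w(1) = 1. P is now [].

So w = 1 2 5 6 3 4.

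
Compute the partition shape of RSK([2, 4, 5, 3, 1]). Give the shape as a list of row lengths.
[3, 1, 1]

Row-insert each entry into an empty tableau.

After inserting 2: P = [[2]].
After inserting 4: P = [[2, 4]].
After inserting 5: P = [[2, 4, 5]].
After inserting 3: P = [[2, 3, 5], [4]].
After inserting 1: P = [[1, 3, 5], [2], [4]].

The final insertion tableau P = [[1, 3, 5], [2], [4]] has shape [3, 1, 1].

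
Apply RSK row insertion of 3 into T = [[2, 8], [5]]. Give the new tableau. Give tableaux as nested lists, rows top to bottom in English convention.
In row 1, 3 replaces 8 (the leftmost entry greater than 3); 8 is bumped to row 2. 8 is appended to row 2. The new tableau is [[2, 3], [5, 8]].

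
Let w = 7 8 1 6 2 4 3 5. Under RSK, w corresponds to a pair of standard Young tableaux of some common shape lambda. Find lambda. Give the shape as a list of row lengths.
[4, 2, 1, 1]

Row-insert each entry into an empty tableau.

After inserting 7: P = [[7]].
After inserting 8: P = [[7, 8]].
After inserting 1: P = [[1, 8], [7]].
After inserting 6: P = [[1, 6], [7, 8]].
After inserting 2: P = [[1, 2], [6, 8], [7]].
After inserting 4: P = [[1, 2, 4], [6, 8], [7]].
After inserting 3: P = [[1, 2, 3], [4, 8], [6], [7]].
After inserting 5: P = [[1, 2, 3, 5], [4, 8], [6], [7]].

The final insertion tableau P = [[1, 2, 3, 5], [4, 8], [6], [7]] has shape [4, 2, 1, 1].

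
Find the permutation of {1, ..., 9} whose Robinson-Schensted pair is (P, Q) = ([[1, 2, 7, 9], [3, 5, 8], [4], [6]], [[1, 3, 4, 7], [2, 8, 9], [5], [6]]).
6 4 5 8 3 1 9 2 7

Reverse the RSK construction: for i from n down to 1, find the cell of Q containing i, remove the entry at that cell from P, and reverse-bump it up through P; the value ejected from row 1 is w(i).

Step i=9: Q has 9 at row 2, column 3; remove 8 from row 2 of P and reverse-bump: 8 enters row 1 and ejects 7. So w(9) = 7. P is now [[1, 2, 8, 9], [3, 5], [4], [6]].
Step i=8: Q has 8 at row 2, column 2; remove 5 from row 2 of P and reverse-bump: 5 enters row 1 and ejects 2. So w(8) = 2. P is now [[1, 5, 8, 9], [3], [4], [6]].
Step i=7: Q has 7 at row 1, column 4; remove that cell from P, ejecting 9. So w(7) = 9. P is now [[1, 5, 8], [3], [4], [6]].
Step i=6: Q has 6 at row 4, column 1; remove 6 from row 4 of P and reverse-bump: 6 enters row 3 and ejects 4; 4 enters row 2 and ejects 3; 3 enters row 1 and ejects 1. So w(6) = 1. P is now [[3, 5, 8], [4], [6]].
Step i=5: Q has 5 at row 3, column 1; remove 6 from row 3 of P and reverse-bump: 6 enters row 2 and ejects 4; 4 enters row 1 and ejects 3. So w(5) = 3. P is now [[4, 5, 8], [6]].
Step i=4: Q has 4 at row 1, column 3; remove that cell from P, ejecting 8. So w(4) = 8. P is now [[4, 5], [6]].
Step i=3: Q has 3 at row 1, column 2; remove that cell from P, ejecting 5. So w(3) = 5. P is now [[4], [6]].
Step i=2: Q has 2 at row 2, column 1; remove 6 from row 2 of P and reverse-bump: 6 enters row 1 and ejects 4. So w(2) = 4. P is now [[6]].
Step i=1: Q has 1 at row 1, column 1; remove that cell from P, ejecting 6. So w(1) = 6. P is now [].

So w = 6 4 5 8 3 1 9 2 7.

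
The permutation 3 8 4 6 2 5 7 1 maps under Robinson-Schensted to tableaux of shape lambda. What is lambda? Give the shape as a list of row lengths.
[4, 2, 1, 1]

Row-insert each entry into an empty tableau.

After inserting 3: P = [[3]].
After inserting 8: P = [[3, 8]].
After inserting 4: P = [[3, 4], [8]].
After inserting 6: P = [[3, 4, 6], [8]].
After inserting 2: P = [[2, 4, 6], [3], [8]].
After inserting 5: P = [[2, 4, 5], [3, 6], [8]].
After inserting 7: P = [[2, 4, 5, 7], [3, 6], [8]].
After inserting 1: P = [[1, 4, 5, 7], [2, 6], [3], [8]].

The final insertion tableau P = [[1, 4, 5, 7], [2, 6], [3], [8]] has shape [4, 2, 1, 1].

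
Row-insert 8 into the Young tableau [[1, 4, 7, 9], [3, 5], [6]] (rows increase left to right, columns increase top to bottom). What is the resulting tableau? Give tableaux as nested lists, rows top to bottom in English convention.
In row 1, 8 replaces 9 (the leftmost entry greater than 8); 9 is bumped to row 2. 9 is appended to row 2. The new tableau is [[1, 4, 7, 8], [3, 5, 9], [6]].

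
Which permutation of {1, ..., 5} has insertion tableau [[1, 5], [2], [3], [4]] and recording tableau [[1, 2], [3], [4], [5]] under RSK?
Reverse the RSK construction: for i from n down to 1, find the cell of Q containing i, remove the entry at that cell from P, and reverse-bump it up through P; the value ejected from row 1 is w(i).

Step i=5: Q has 5 at row 4, column 1; remove 4 from row 4 of P and reverse-bump: 4 enters row 3 and ejects 3; 3 enters row 2 and ejects 2; 2 enters row 1 and ejects 1. So w(5) = 1. P is now [[2, 5], [3], [4]].
Step i=4: Q has 4 at row 3, column 1; remove 4 from row 3 of P and reverse-bump: 4 enters row 2 and ejects 3; 3 enters row 1 and ejects 2. So w(4) = 2. P is now [[3, 5], [4]].
Step i=3: Q has 3 at row 2, column 1; remove 4 from row 2 of P and reverse-bump: 4 enters row 1 and ejects 3. So w(3) = 3. P is now [[4, 5]].
Step i=2: Q has 2 at row 1, column 2; remove that cell from P, ejecting 5. So w(2) = 5. P is now [[4]].
Step i=1: Q has 1 at row 1, column 1; remove that cell from P, ejecting 4. So w(1) = 4. P is now [].

So w = 4 5 3 2 1.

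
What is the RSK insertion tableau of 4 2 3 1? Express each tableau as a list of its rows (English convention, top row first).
P = [[1, 3], [2], [4]]

Insert 4: appended to row 1. P = [[4]].
Insert 2: 2 bumps 4 from row 1; 4 starts row 2. P = [[2], [4]].
Insert 3: appended to row 1. P = [[2, 3], [4]].
Insert 1: 1 bumps 2 from row 1; 2 bumps 4 from row 2; 4 starts row 3. P = [[1, 3], [2], [4]].

So P = [[1, 3], [2], [4]].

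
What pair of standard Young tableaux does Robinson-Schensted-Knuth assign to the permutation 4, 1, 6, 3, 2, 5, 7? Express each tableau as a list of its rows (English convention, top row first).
Insert each entry of the permutation into P by Schensted row insertion, recording in Q the position of each new cell.

Insert 4: appended to row 1. P = [[4]], Q = [[1]].
Insert 1: 1 bumps 4 from row 1; 4 starts row 2. P = [[1], [4]], Q = [[1], [2]].
Insert 6: appended to row 1. P = [[1, 6], [4]], Q = [[1, 3], [2]].
Insert 3: 3 bumps 6 from row 1; 6 appends to row 2. P = [[1, 3], [4, 6]], Q = [[1, 3], [2, 4]].
Insert 2: 2 bumps 3 from row 1; 3 bumps 4 from row 2; 4 starts row 3. P = [[1, 2], [3, 6], [4]], Q = [[1, 3], [2, 4], [5]].
Insert 5: appended to row 1. P = [[1, 2, 5], [3, 6], [4]], Q = [[1, 3, 6], [2, 4], [5]].
Insert 7: appended to row 1. P = [[1, 2, 5, 7], [3, 6], [4]], Q = [[1, 3, 6, 7], [2, 4], [5]].

So P = [[1, 2, 5, 7], [3, 6], [4]], Q = [[1, 3, 6, 7], [2, 4], [5]].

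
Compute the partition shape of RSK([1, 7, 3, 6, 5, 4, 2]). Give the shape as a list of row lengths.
Row-insert each entry into an empty tableau.

After inserting 1: P = [[1]].
After inserting 7: P = [[1, 7]].
After inserting 3: P = [[1, 3], [7]].
After inserting 6: P = [[1, 3, 6], [7]].
After inserting 5: P = [[1, 3, 5], [6], [7]].
After inserting 4: P = [[1, 3, 4], [5], [6], [7]].
After inserting 2: P = [[1, 2, 4], [3], [5], [6], [7]].

The final insertion tableau P = [[1, 2, 4], [3], [5], [6], [7]] has shape [3, 1, 1, 1, 1].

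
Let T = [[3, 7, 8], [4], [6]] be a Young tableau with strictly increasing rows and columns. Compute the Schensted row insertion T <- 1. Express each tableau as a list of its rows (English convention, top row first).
[[1, 7, 8], [3], [4], [6]]

In row 1, 1 replaces 3 (the leftmost entry greater than 1); 3 is bumped to row 2. In row 2, 3 replaces 4 (the leftmost entry greater than 3); 4 is bumped to row 3. In row 3, 4 replaces 6 (the leftmost entry greater than 4); 6 is bumped to row 4. 6 starts a new row 4. The new tableau is [[1, 7, 8], [3], [4], [6]].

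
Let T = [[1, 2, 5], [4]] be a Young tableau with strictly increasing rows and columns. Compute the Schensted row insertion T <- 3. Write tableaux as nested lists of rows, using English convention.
In row 1, 3 replaces 5 (the leftmost entry greater than 3); 5 is bumped to row 2. 5 is appended to row 2. The new tableau is [[1, 2, 3], [4, 5]].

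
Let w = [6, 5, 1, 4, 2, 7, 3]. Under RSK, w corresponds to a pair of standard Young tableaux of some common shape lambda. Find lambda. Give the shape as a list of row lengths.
RSK row insertion gives P = [[1, 2, 3], [4, 7], [5], [6]], which has shape [3, 2, 1, 1].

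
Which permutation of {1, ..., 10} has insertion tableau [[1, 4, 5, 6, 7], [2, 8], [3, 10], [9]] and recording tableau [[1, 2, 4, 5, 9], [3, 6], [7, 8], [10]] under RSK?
Reverse the RSK construction: for i from n down to 1, find the cell of Q containing i, remove the entry at that cell from P, and reverse-bump it up through P; the value ejected from row 1 is w(i).

Step i=10: Q has 10 at row 4, column 1; remove 9 from row 4 of P and reverse-bump: 9 enters row 3 and ejects 3; 3 enters row 2 and ejects 2; 2 enters row 1 and ejects 1. So w(10) = 1. P is now [[2, 4, 5, 6, 7], [3, 8], [9, 10]].
Step i=9: Q has 9 at row 1, column 5; remove that cell from P, ejecting 7. So w(9) = 7. P is now [[2, 4, 5, 6], [3, 8], [9, 10]].
Step i=8: Q has 8 at row 3, column 2; remove 10 from row 3 of P and reverse-bump: 10 enters row 2 and ejects 8; 8 enters row 1 and ejects 6. So w(8) = 6. P is now [[2, 4, 5, 8], [3, 10], [9]].
Step i=7: Q has 7 at row 3, column 1; remove 9 from row 3 of P and reverse-bump: 9 enters row 2 and ejects 3; 3 enters row 1 and ejects 2. So w(7) = 2. P is now [[3, 4, 5, 8], [9, 10]].
Step i=6: Q has 6 at row 2, column 2; remove 10 from row 2 of P and reverse-bump: 10 enters row 1 and ejects 8. So w(6) = 8. P is now [[3, 4, 5, 10], [9]].
Step i=5: Q has 5 at row 1, column 4; remove that cell from P, ejecting 10. So w(5) = 10. P is now [[3, 4, 5], [9]].
Step i=4: Q has 4 at row 1, column 3; remove that cell from P, ejecting 5. So w(4) = 5. P is now [[3, 4], [9]].
Step i=3: Q has 3 at row 2, column 1; remove 9 from row 2 of P and reverse-bump: 9 enters row 1 and ejects 4. So w(3) = 4. P is now [[3, 9]].
Step i=2: Q has 2 at row 1, column 2; remove that cell from P, ejecting 9. So w(2) = 9. P is now [[3]].
Step i=1: Q has 1 at row 1, column 1; remove that cell from P, ejecting 3. So w(1) = 3. P is now [].

So w = 3 9 4 5 10 8 2 6 7 1.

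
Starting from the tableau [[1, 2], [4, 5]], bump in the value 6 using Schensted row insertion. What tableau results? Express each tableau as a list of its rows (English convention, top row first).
[[1, 2, 6], [4, 5]]

6 is larger than every entry of row 1, so it is appended to row 1. The new tableau is [[1, 2, 6], [4, 5]].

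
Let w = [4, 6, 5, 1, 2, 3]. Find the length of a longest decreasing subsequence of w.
3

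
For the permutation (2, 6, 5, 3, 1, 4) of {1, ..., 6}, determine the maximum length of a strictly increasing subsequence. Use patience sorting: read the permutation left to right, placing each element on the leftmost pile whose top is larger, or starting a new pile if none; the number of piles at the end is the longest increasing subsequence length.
3

2: new pile. tops = [2]
6: new pile. tops = [2, 6]
5: onto pile 2 (replacing 6). tops = [2, 5]
3: onto pile 2 (replacing 5). tops = [2, 3]
1: onto pile 1 (replacing 2). tops = [1, 3]
4: new pile. tops = [1, 3, 4]

3 piles, so the longest increasing subsequence has length 3.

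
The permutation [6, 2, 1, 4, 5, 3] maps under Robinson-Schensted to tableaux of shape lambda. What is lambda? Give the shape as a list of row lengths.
Row-insert each entry into an empty tableau.

After inserting 6: P = [[6]].
After inserting 2: P = [[2], [6]].
After inserting 1: P = [[1], [2], [6]].
After inserting 4: P = [[1, 4], [2], [6]].
After inserting 5: P = [[1, 4, 5], [2], [6]].
After inserting 3: P = [[1, 3, 5], [2, 4], [6]].

The final insertion tableau P = [[1, 3, 5], [2, 4], [6]] has shape [3, 2, 1].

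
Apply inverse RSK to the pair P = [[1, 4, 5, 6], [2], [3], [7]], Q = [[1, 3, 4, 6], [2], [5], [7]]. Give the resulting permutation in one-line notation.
Reverse the RSK construction: for i from n down to 1, find the cell of Q containing i, remove the entry at that cell from P, and reverse-bump it up through P; the value ejected from row 1 is w(i).

Step i=7: Q has 7 at row 4, column 1; remove 7 from row 4 of P and reverse-bump: 7 enters row 3 and ejects 3; 3 enters row 2 and ejects 2; 2 enters row 1 and ejects 1. So w(7) = 1. P is now [[2, 4, 5, 6], [3], [7]].
Step i=6: Q has 6 at row 1, column 4; remove that cell from P, ejecting 6. So w(6) = 6. P is now [[2, 4, 5], [3], [7]].
Step i=5: Q has 5 at row 3, column 1; remove 7 from row 3 of P and reverse-bump: 7 enters row 2 and ejects 3; 3 enters row 1 and ejects 2. So w(5) = 2. P is now [[3, 4, 5], [7]].
Step i=4: Q has 4 at row 1, column 3; remove that cell from P, ejecting 5. So w(4) = 5. P is now [[3, 4], [7]].
Step i=3: Q has 3 at row 1, column 2; remove that cell from P, ejecting 4. So w(3) = 4. P is now [[3], [7]].
Step i=2: Q has 2 at row 2, column 1; remove 7 from row 2 of P and reverse-bump: 7 enters row 1 and ejects 3. So w(2) = 3. P is now [[7]].
Step i=1: Q has 1 at row 1, column 1; remove that cell from P, ejecting 7. So w(1) = 7. P is now [].

So w = 7 3 4 5 2 6 1.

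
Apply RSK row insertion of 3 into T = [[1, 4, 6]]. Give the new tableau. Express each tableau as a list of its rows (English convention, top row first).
In row 1, 3 replaces 4 (the leftmost entry greater than 3); 4 is bumped to row 2. 4 starts a new row 2. The new tableau is [[1, 3, 6], [4]].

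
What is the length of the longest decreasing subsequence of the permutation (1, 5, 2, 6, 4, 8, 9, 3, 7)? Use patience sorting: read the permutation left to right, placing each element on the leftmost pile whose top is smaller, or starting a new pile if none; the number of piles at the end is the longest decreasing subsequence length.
1: new pile. tops = [1]
5: onto pile 1 (replacing 1). tops = [5]
2: new pile. tops = [5, 2]
6: onto pile 1 (replacing 5). tops = [6, 2]
4: onto pile 2 (replacing 2). tops = [6, 4]
8: onto pile 1 (replacing 6). tops = [8, 4]
9: onto pile 1 (replacing 8). tops = [9, 4]
3: new pile. tops = [9, 4, 3]
7: onto pile 2 (replacing 4). tops = [9, 7, 3]

3 piles, so the longest decreasing subsequence has length 3.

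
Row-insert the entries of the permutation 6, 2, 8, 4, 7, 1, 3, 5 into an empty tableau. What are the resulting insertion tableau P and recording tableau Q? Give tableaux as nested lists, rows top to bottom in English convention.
Insert each entry of the permutation into P by Schensted row insertion, recording in Q the position of each new cell.

After inserting 6: P = [[6]].
After inserting 2: P = [[2], [6]].
After inserting 8: P = [[2, 8], [6]].
After inserting 4: P = [[2, 4], [6, 8]].
After inserting 7: P = [[2, 4, 7], [6, 8]].
After inserting 1: P = [[1, 4, 7], [2, 8], [6]].
After inserting 3: P = [[1, 3, 7], [2, 4], [6, 8]].
After inserting 5: P = [[1, 3, 5], [2, 4, 7], [6, 8]].

So P = [[1, 3, 5], [2, 4, 7], [6, 8]], Q = [[1, 3, 5], [2, 4, 8], [6, 7]].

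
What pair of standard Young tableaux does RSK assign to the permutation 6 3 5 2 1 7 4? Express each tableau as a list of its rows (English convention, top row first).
P = [[1, 4, 7], [2, 5], [3], [6]], Q = [[1, 3, 6], [2, 7], [4], [5]]

Insert each entry of the permutation into P by Schensted row insertion, recording in Q the position of each new cell.

Insert 6: appended to row 1. P = [[6]].
Insert 3: 3 bumps 6 from row 1; 6 starts row 2. P = [[3], [6]].
Insert 5: appended to row 1. P = [[3, 5], [6]].
Insert 2: 2 bumps 3 from row 1; 3 bumps 6 from row 2; 6 starts row 3. P = [[2, 5], [3], [6]].
Insert 1: 1 bumps 2 from row 1; 2 bumps 3 from row 2; 3 bumps 6 from row 3; 6 starts row 4. P = [[1, 5], [2], [3], [6]].
Insert 7: appended to row 1. P = [[1, 5, 7], [2], [3], [6]].
Insert 4: 4 bumps 5 from row 1; 5 appends to row 2. P = [[1, 4, 7], [2, 5], [3], [6]].

So P = [[1, 4, 7], [2, 5], [3], [6]], Q = [[1, 3, 6], [2, 7], [4], [5]].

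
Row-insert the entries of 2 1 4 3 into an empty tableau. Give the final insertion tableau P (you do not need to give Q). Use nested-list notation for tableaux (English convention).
P = [[1, 3], [2, 4]]

Insert 2: appended to row 1. P = [[2]].
Insert 1: 1 bumps 2 from row 1; 2 starts row 2. P = [[1], [2]].
Insert 4: appended to row 1. P = [[1, 4], [2]].
Insert 3: 3 bumps 4 from row 1; 4 appends to row 2. P = [[1, 3], [2, 4]].

So P = [[1, 3], [2, 4]].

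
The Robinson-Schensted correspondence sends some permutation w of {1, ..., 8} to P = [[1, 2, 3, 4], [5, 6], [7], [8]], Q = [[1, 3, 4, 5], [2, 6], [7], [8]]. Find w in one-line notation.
5 1 2 3 8 7 6 4

Reverse the RSK construction: for i from n down to 1, find the cell of Q containing i, remove the entry at that cell from P, and reverse-bump it up through P; the value ejected from row 1 is w(i).

Step i=8: Q has 8 at row 4, column 1; remove 8 from row 4 of P and reverse-bump: 8 enters row 3 and ejects 7; 7 enters row 2 and ejects 6; 6 enters row 1 and ejects 4. So w(8) = 4. P is now [[1, 2, 3, 6], [5, 7], [8]].
Step i=7: Q has 7 at row 3, column 1; remove 8 from row 3 of P and reverse-bump: 8 enters row 2 and ejects 7; 7 enters row 1 and ejects 6. So w(7) = 6. P is now [[1, 2, 3, 7], [5, 8]].
Step i=6: Q has 6 at row 2, column 2; remove 8 from row 2 of P and reverse-bump: 8 enters row 1 and ejects 7. So w(6) = 7. P is now [[1, 2, 3, 8], [5]].
Step i=5: Q has 5 at row 1, column 4; remove that cell from P, ejecting 8. So w(5) = 8. P is now [[1, 2, 3], [5]].
Step i=4: Q has 4 at row 1, column 3; remove that cell from P, ejecting 3. So w(4) = 3. P is now [[1, 2], [5]].
Step i=3: Q has 3 at row 1, column 2; remove that cell from P, ejecting 2. So w(3) = 2. P is now [[1], [5]].
Step i=2: Q has 2 at row 2, column 1; remove 5 from row 2 of P and reverse-bump: 5 enters row 1 and ejects 1. So w(2) = 1. P is now [[5]].
Step i=1: Q has 1 at row 1, column 1; remove that cell from P, ejecting 5. So w(1) = 5. P is now [].

So w = 5 1 2 3 8 7 6 4.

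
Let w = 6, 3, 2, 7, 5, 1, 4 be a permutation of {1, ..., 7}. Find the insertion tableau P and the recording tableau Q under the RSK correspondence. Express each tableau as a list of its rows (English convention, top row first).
P = [[1, 4], [2, 5], [3, 7], [6]], Q = [[1, 4], [2, 5], [3, 7], [6]]

Insert each entry of the permutation into P by Schensted row insertion, recording in Q the position of each new cell.

Insert 6: appended to row 1. P = [[6]].
Insert 3: 3 bumps 6 from row 1; 6 starts row 2. P = [[3], [6]].
Insert 2: 2 bumps 3 from row 1; 3 bumps 6 from row 2; 6 starts row 3. P = [[2], [3], [6]].
Insert 7: appended to row 1. P = [[2, 7], [3], [6]].
Insert 5: 5 bumps 7 from row 1; 7 appends to row 2. P = [[2, 5], [3, 7], [6]].
Insert 1: 1 bumps 2 from row 1; 2 bumps 3 from row 2; 3 bumps 6 from row 3; 6 starts row 4. P = [[1, 5], [2, 7], [3], [6]].
Insert 4: 4 bumps 5 from row 1; 5 bumps 7 from row 2; 7 appends to row 3. P = [[1, 4], [2, 5], [3, 7], [6]].

So P = [[1, 4], [2, 5], [3, 7], [6]], Q = [[1, 4], [2, 5], [3, 7], [6]].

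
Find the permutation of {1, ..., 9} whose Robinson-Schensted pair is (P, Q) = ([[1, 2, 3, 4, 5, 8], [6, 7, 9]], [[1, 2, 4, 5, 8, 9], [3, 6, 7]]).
Reverse the RSK construction: for i from n down to 1, find the cell of Q containing i, remove the entry at that cell from P, and reverse-bump it up through P; the value ejected from row 1 is w(i).

Step i=9: Q has 9 at row 1, column 6; remove that cell from P, ejecting 8. So w(9) = 8. P is now [[1, 2, 3, 4, 5], [6, 7, 9]].
Step i=8: Q has 8 at row 1, column 5; remove that cell from P, ejecting 5. So w(8) = 5. P is now [[1, 2, 3, 4], [6, 7, 9]].
Step i=7: Q has 7 at row 2, column 3; remove 9 from row 2 of P and reverse-bump: 9 enters row 1 and ejects 4. So w(7) = 4. P is now [[1, 2, 3, 9], [6, 7]].
Step i=6: Q has 6 at row 2, column 2; remove 7 from row 2 of P and reverse-bump: 7 enters row 1 and ejects 3. So w(6) = 3. P is now [[1, 2, 7, 9], [6]].
Step i=5: Q has 5 at row 1, column 4; remove that cell from P, ejecting 9. So w(5) = 9. P is now [[1, 2, 7], [6]].
Step i=4: Q has 4 at row 1, column 3; remove that cell from P, ejecting 7. So w(4) = 7. P is now [[1, 2], [6]].
Step i=3: Q has 3 at row 2, column 1; remove 6 from row 2 of P and reverse-bump: 6 enters row 1 and ejects 2. So w(3) = 2. P is now [[1, 6]].
Step i=2: Q has 2 at row 1, column 2; remove that cell from P, ejecting 6. So w(2) = 6. P is now [[1]].
Step i=1: Q has 1 at row 1, column 1; remove that cell from P, ejecting 1. So w(1) = 1. P is now [].

So w = 1 6 2 7 9 3 4 5 8.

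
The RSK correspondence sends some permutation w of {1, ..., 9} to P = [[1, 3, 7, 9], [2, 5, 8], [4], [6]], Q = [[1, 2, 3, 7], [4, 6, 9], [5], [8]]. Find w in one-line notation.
Reverse the RSK construction: for i from n down to 1, find the cell of Q containing i, remove the entry at that cell from P, and reverse-bump it up through P; the value ejected from row 1 is w(i).

Step i=9: Q has 9 at row 2, column 3; remove 8 from row 2 of P and reverse-bump: 8 enters row 1 and ejects 7. So w(9) = 7. P is now [[1, 3, 8, 9], [2, 5], [4], [6]].
Step i=8: Q has 8 at row 4, column 1; remove 6 from row 4 of P and reverse-bump: 6 enters row 3 and ejects 4; 4 enters row 2 and ejects 2; 2 enters row 1 and ejects 1. So w(8) = 1. P is now [[2, 3, 8, 9], [4, 5], [6]].
Step i=7: Q has 7 at row 1, column 4; remove that cell from P, ejecting 9. So w(7) = 9. P is now [[2, 3, 8], [4, 5], [6]].
Step i=6: Q has 6 at row 2, column 2; remove 5 from row 2 of P and reverse-bump: 5 enters row 1 and ejects 3. So w(6) = 3. P is now [[2, 5, 8], [4], [6]].
Step i=5: Q has 5 at row 3, column 1; remove 6 from row 3 of P and reverse-bump: 6 enters row 2 and ejects 4; 4 enters row 1 and ejects 2. So w(5) = 2. P is now [[4, 5, 8], [6]].
Step i=4: Q has 4 at row 2, column 1; remove 6 from row 2 of P and reverse-bump: 6 enters row 1 and ejects 5. So w(4) = 5. P is now [[4, 6, 8]].
Step i=3: Q has 3 at row 1, column 3; remove that cell from P, ejecting 8. So w(3) = 8. P is now [[4, 6]].
Step i=2: Q has 2 at row 1, column 2; remove that cell from P, ejecting 6. So w(2) = 6. P is now [[4]].
Step i=1: Q has 1 at row 1, column 1; remove that cell from P, ejecting 4. So w(1) = 4. P is now [].

So w = 4 6 8 5 2 3 9 1 7.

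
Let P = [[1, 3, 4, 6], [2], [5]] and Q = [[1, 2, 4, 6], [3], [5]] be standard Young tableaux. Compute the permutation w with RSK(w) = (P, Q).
Reverse the RSK construction: for i from n down to 1, find the cell of Q containing i, remove the entry at that cell from P, and reverse-bump it up through P; the value ejected from row 1 is w(i).

Step i=6: Q has 6 at row 1, column 4; remove that cell from P, ejecting 6. So w(6) = 6. P is now [[1, 3, 4], [2], [5]].
Step i=5: Q has 5 at row 3, column 1; remove 5 from row 3 of P and reverse-bump: 5 enters row 2 and ejects 2; 2 enters row 1 and ejects 1. So w(5) = 1. P is now [[2, 3, 4], [5]].
Step i=4: Q has 4 at row 1, column 3; remove that cell from P, ejecting 4. So w(4) = 4. P is now [[2, 3], [5]].
Step i=3: Q has 3 at row 2, column 1; remove 5 from row 2 of P and reverse-bump: 5 enters row 1 and ejects 3. So w(3) = 3. P is now [[2, 5]].
Step i=2: Q has 2 at row 1, column 2; remove that cell from P, ejecting 5. So w(2) = 5. P is now [[2]].
Step i=1: Q has 1 at row 1, column 1; remove that cell from P, ejecting 2. So w(1) = 2. P is now [].

So w = 2 5 3 4 1 6.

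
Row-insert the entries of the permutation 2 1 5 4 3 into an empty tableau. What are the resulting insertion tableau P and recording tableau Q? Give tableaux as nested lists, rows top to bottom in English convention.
Insert each entry of the permutation into P by Schensted row insertion, recording in Q the position of each new cell.

Insert 2: appended to row 1. P = [[2]].
Insert 1: 1 bumps 2 from row 1; 2 starts row 2. P = [[1], [2]].
Insert 5: appended to row 1. P = [[1, 5], [2]].
Insert 4: 4 bumps 5 from row 1; 5 appends to row 2. P = [[1, 4], [2, 5]].
Insert 3: 3 bumps 4 from row 1; 4 bumps 5 from row 2; 5 starts row 3. P = [[1, 3], [2, 4], [5]].

So P = [[1, 3], [2, 4], [5]], Q = [[1, 3], [2, 4], [5]].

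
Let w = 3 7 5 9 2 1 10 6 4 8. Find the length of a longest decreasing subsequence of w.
4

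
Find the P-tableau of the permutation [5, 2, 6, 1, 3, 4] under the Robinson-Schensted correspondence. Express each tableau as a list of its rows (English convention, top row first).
P = [[1, 3, 4], [2, 6], [5]]

Insert 5: appended to row 1. P = [[5]].
Insert 2: 2 bumps 5 from row 1; 5 starts row 2. P = [[2], [5]].
Insert 6: appended to row 1. P = [[2, 6], [5]].
Insert 1: 1 bumps 2 from row 1; 2 bumps 5 from row 2; 5 starts row 3. P = [[1, 6], [2], [5]].
Insert 3: 3 bumps 6 from row 1; 6 appends to row 2. P = [[1, 3], [2, 6], [5]].
Insert 4: appended to row 1. P = [[1, 3, 4], [2, 6], [5]].

So P = [[1, 3, 4], [2, 6], [5]].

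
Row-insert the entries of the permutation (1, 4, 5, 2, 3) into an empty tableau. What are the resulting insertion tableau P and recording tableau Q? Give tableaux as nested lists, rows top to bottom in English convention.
Insert each entry of the permutation into P by Schensted row insertion, recording in Q the position of each new cell.

Insert 1: appended to row 1. P = [[1]].
Insert 4: appended to row 1. P = [[1, 4]].
Insert 5: appended to row 1. P = [[1, 4, 5]].
Insert 2: 2 bumps 4 from row 1; 4 starts row 2. P = [[1, 2, 5], [4]].
Insert 3: 3 bumps 5 from row 1; 5 appends to row 2. P = [[1, 2, 3], [4, 5]].

So P = [[1, 2, 3], [4, 5]], Q = [[1, 2, 3], [4, 5]].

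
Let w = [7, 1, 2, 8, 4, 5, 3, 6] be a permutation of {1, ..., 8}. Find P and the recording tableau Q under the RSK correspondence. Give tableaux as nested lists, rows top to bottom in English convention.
Insert each entry of the permutation into P by Schensted row insertion, recording in Q the position of each new cell.

After inserting 7: P = [[7]].
After inserting 1: P = [[1], [7]].
After inserting 2: P = [[1, 2], [7]].
After inserting 8: P = [[1, 2, 8], [7]].
After inserting 4: P = [[1, 2, 4], [7, 8]].
After inserting 5: P = [[1, 2, 4, 5], [7, 8]].
After inserting 3: P = [[1, 2, 3, 5], [4, 8], [7]].
After inserting 6: P = [[1, 2, 3, 5, 6], [4, 8], [7]].

So P = [[1, 2, 3, 5, 6], [4, 8], [7]], Q = [[1, 3, 4, 6, 8], [2, 5], [7]].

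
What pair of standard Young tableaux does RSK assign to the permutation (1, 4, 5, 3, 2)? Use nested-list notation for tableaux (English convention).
Insert each entry of the permutation into P by Schensted row insertion, recording in Q the position of each new cell.

Insert 1: appended to row 1. P = [[1]], Q = [[1]].
Insert 4: appended to row 1. P = [[1, 4]], Q = [[1, 2]].
Insert 5: appended to row 1. P = [[1, 4, 5]], Q = [[1, 2, 3]].
Insert 3: 3 bumps 4 from row 1; 4 starts row 2. P = [[1, 3, 5], [4]], Q = [[1, 2, 3], [4]].
Insert 2: 2 bumps 3 from row 1; 3 bumps 4 from row 2; 4 starts row 3. P = [[1, 2, 5], [3], [4]], Q = [[1, 2, 3], [4], [5]].

So P = [[1, 2, 5], [3], [4]], Q = [[1, 2, 3], [4], [5]].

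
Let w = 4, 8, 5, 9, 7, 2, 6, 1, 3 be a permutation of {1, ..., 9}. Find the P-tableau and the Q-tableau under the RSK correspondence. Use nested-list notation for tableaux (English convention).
Insert each entry of the permutation into P by Schensted row insertion, recording in Q the position of each new cell.

Insert 4: appended to row 1. P = [[4]].
Insert 8: appended to row 1. P = [[4, 8]].
Insert 5: 5 bumps 8 from row 1; 8 starts row 2. P = [[4, 5], [8]].
Insert 9: appended to row 1. P = [[4, 5, 9], [8]].
Insert 7: 7 bumps 9 from row 1; 9 appends to row 2. P = [[4, 5, 7], [8, 9]].
Insert 2: 2 bumps 4 from row 1; 4 bumps 8 from row 2; 8 starts row 3. P = [[2, 5, 7], [4, 9], [8]].
Insert 6: 6 bumps 7 from row 1; 7 bumps 9 from row 2; 9 appends to row 3. P = [[2, 5, 6], [4, 7], [8, 9]].
Insert 1: 1 bumps 2 from row 1; 2 bumps 4 from row 2; 4 bumps 8 from row 3; 8 starts row 4. P = [[1, 5, 6], [2, 7], [4, 9], [8]].
Insert 3: 3 bumps 5 from row 1; 5 bumps 7 from row 2; 7 bumps 9 from row 3; 9 appends to row 4. P = [[1, 3, 6], [2, 5], [4, 7], [8, 9]].

So P = [[1, 3, 6], [2, 5], [4, 7], [8, 9]], Q = [[1, 2, 4], [3, 5], [6, 7], [8, 9]].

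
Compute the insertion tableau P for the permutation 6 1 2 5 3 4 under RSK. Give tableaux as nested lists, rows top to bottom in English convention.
P = [[1, 2, 3, 4], [5], [6]]

Insert 6: appended to row 1. P = [[6]].
Insert 1: 1 bumps 6 from row 1; 6 starts row 2. P = [[1], [6]].
Insert 2: appended to row 1. P = [[1, 2], [6]].
Insert 5: appended to row 1. P = [[1, 2, 5], [6]].
Insert 3: 3 bumps 5 from row 1; 5 bumps 6 from row 2; 6 starts row 3. P = [[1, 2, 3], [5], [6]].
Insert 4: appended to row 1. P = [[1, 2, 3, 4], [5], [6]].

So P = [[1, 2, 3, 4], [5], [6]].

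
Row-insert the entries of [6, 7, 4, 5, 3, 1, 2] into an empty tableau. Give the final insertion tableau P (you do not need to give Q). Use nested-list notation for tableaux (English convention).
P = [[1, 2], [3, 5], [4, 7], [6]]

After inserting 6: P = [[6]].
After inserting 7: P = [[6, 7]].
After inserting 4: P = [[4, 7], [6]].
After inserting 5: P = [[4, 5], [6, 7]].
After inserting 3: P = [[3, 5], [4, 7], [6]].
After inserting 1: P = [[1, 5], [3, 7], [4], [6]].
After inserting 2: P = [[1, 2], [3, 5], [4, 7], [6]].

So P = [[1, 2], [3, 5], [4, 7], [6]].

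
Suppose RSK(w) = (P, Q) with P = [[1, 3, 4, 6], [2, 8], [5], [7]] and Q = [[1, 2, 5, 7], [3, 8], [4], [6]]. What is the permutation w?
2 7 5 3 4 1 8 6

Reverse RSK: for i = n, n-1, ..., 1, locate i in Q, remove the corresponding corner cell from P, and reverse-bump its entry up through P; the value ejected from row 1 is w(i).

So w = 2 7 5 3 4 1 8 6.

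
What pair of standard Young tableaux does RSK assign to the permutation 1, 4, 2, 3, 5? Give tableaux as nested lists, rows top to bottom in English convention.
P = [[1, 2, 3, 5], [4]], Q = [[1, 2, 4, 5], [3]]

Insert each entry of the permutation into P by Schensted row insertion, recording in Q the position of each new cell.

Insert 1: appended to row 1. P = [[1]], Q = [[1]].
Insert 4: appended to row 1. P = [[1, 4]], Q = [[1, 2]].
Insert 2: 2 bumps 4 from row 1; 4 starts row 2. P = [[1, 2], [4]], Q = [[1, 2], [3]].
Insert 3: appended to row 1. P = [[1, 2, 3], [4]], Q = [[1, 2, 4], [3]].
Insert 5: appended to row 1. P = [[1, 2, 3, 5], [4]], Q = [[1, 2, 4, 5], [3]].

So P = [[1, 2, 3, 5], [4]], Q = [[1, 2, 4, 5], [3]].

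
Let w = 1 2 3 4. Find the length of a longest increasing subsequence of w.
4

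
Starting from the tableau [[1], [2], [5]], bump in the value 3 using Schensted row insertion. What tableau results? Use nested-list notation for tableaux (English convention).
3 is larger than every entry of row 1, so it is appended to row 1. The new tableau is [[1, 3], [2], [5]].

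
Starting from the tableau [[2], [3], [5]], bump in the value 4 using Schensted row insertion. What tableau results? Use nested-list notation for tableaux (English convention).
4 is larger than every entry of row 1, so it is appended to row 1. The new tableau is [[2, 4], [3], [5]].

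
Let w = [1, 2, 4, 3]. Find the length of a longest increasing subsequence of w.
3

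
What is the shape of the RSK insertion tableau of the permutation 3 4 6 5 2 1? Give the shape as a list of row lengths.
[3, 1, 1, 1]

Row-insert each entry into an empty tableau.

After inserting 3: P = [[3]].
After inserting 4: P = [[3, 4]].
After inserting 6: P = [[3, 4, 6]].
After inserting 5: P = [[3, 4, 5], [6]].
After inserting 2: P = [[2, 4, 5], [3], [6]].
After inserting 1: P = [[1, 4, 5], [2], [3], [6]].

The final insertion tableau P = [[1, 4, 5], [2], [3], [6]] has shape [3, 1, 1, 1].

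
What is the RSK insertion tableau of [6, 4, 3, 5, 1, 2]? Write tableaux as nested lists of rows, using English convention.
Insert 6: appended to row 1. P = [[6]].
Insert 4: 4 bumps 6 from row 1; 6 starts row 2. P = [[4], [6]].
Insert 3: 3 bumps 4 from row 1; 4 bumps 6 from row 2; 6 starts row 3. P = [[3], [4], [6]].
Insert 5: appended to row 1. P = [[3, 5], [4], [6]].
Insert 1: 1 bumps 3 from row 1; 3 bumps 4 from row 2; 4 bumps 6 from row 3; 6 starts row 4. P = [[1, 5], [3], [4], [6]].
Insert 2: 2 bumps 5 from row 1; 5 appends to row 2. P = [[1, 2], [3, 5], [4], [6]].

So P = [[1, 2], [3, 5], [4], [6]].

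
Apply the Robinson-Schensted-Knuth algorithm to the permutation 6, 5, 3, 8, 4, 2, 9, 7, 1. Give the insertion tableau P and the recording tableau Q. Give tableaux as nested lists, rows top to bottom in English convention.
P = [[1, 4, 7], [2, 8, 9], [3], [5], [6]], Q = [[1, 4, 7], [2, 5, 8], [3], [6], [9]]

Insert each entry of the permutation into P by Schensted row insertion, recording in Q the position of each new cell.

Insert 6: appended to row 1. P = [[6]].
Insert 5: 5 bumps 6 from row 1; 6 starts row 2. P = [[5], [6]].
Insert 3: 3 bumps 5 from row 1; 5 bumps 6 from row 2; 6 starts row 3. P = [[3], [5], [6]].
Insert 8: appended to row 1. P = [[3, 8], [5], [6]].
Insert 4: 4 bumps 8 from row 1; 8 appends to row 2. P = [[3, 4], [5, 8], [6]].
Insert 2: 2 bumps 3 from row 1; 3 bumps 5 from row 2; 5 bumps 6 from row 3; 6 starts row 4. P = [[2, 4], [3, 8], [5], [6]].
Insert 9: appended to row 1. P = [[2, 4, 9], [3, 8], [5], [6]].
Insert 7: 7 bumps 9 from row 1; 9 appends to row 2. P = [[2, 4, 7], [3, 8, 9], [5], [6]].
Insert 1: 1 bumps 2 from row 1; 2 bumps 3 from row 2; 3 bumps 5 from row 3; 5 bumps 6 from row 4; 6 starts row 5. P = [[1, 4, 7], [2, 8, 9], [3], [5], [6]].

So P = [[1, 4, 7], [2, 8, 9], [3], [5], [6]], Q = [[1, 4, 7], [2, 5, 8], [3], [6], [9]].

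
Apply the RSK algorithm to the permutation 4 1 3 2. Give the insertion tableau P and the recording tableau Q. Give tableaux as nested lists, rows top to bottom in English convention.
Insert each entry of the permutation into P by Schensted row insertion, recording in Q the position of each new cell.

Insert 4: appended to row 1. P = [[4]].
Insert 1: 1 bumps 4 from row 1; 4 starts row 2. P = [[1], [4]].
Insert 3: appended to row 1. P = [[1, 3], [4]].
Insert 2: 2 bumps 3 from row 1; 3 bumps 4 from row 2; 4 starts row 3. P = [[1, 2], [3], [4]].

So P = [[1, 2], [3], [4]], Q = [[1, 3], [2], [4]].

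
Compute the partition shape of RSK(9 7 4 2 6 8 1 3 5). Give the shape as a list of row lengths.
[3, 3, 1, 1, 1]

Row-insert each entry into an empty tableau.

After inserting 9: P = [[9]].
After inserting 7: P = [[7], [9]].
After inserting 4: P = [[4], [7], [9]].
After inserting 2: P = [[2], [4], [7], [9]].
After inserting 6: P = [[2, 6], [4], [7], [9]].
After inserting 8: P = [[2, 6, 8], [4], [7], [9]].
After inserting 1: P = [[1, 6, 8], [2], [4], [7], [9]].
After inserting 3: P = [[1, 3, 8], [2, 6], [4], [7], [9]].
After inserting 5: P = [[1, 3, 5], [2, 6, 8], [4], [7], [9]].

The final insertion tableau P = [[1, 3, 5], [2, 6, 8], [4], [7], [9]] has shape [3, 3, 1, 1, 1].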